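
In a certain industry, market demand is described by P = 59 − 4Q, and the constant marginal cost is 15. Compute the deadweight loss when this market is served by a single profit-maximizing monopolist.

DWL = 60.5

Under competition P = MC = 15, so Q = (59 − 15)/4 = 11.
A monopolist chooses Q where MR = MC. MR = 59 − 8Q; setting this equal to 15 gives Q = 5.5 and P = 37.
DWL is the triangle between Q = 5.5 and Q = 11: ½·(11 − 5.5)·(37 − 15) = 60.5.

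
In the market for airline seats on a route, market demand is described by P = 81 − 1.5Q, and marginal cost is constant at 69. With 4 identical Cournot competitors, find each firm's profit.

π_i = 3.84

In a 4-firm Cournot equilibrium, symmetry and the first-order condition give q = (81 − 69)/(7.5) = 1.6. So Q = 6.4 and P = 71.4.
Each firm's profit = (71.4 − 69)·1.6 = 3.84.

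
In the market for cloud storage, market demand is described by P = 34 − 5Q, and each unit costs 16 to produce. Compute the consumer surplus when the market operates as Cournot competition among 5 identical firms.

CS = 22.5

Cournot with 5 identical firms: the symmetric best-response condition is 34 − 30q = 16. Each firm produces q = 0.6, total output Q = 3, price P = 19.
CS = ½·(34 − 19)·3 = 22.5.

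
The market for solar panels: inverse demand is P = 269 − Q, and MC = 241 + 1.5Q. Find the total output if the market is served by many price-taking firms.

Competitive equilibrium sets price equal to marginal cost: 269 − Q = 241 + 1.5Q, so Q = 11.2 and P = 257.8.

Q = 11.2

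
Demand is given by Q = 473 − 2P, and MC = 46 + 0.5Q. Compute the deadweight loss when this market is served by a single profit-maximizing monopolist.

Inverting demand: P = 236.5 − 0.5Q.
Under competition P = MC: 236.5 − 0.5Q = 46 + 0.5Q ⇒ Q = 190.5, P = 141.25.
Monopoly sets MR = MC: 236.5 − Q = 46 + 0.5Q ⇒ Q = 127, P = 236.5 − 0.5·127 = 173.
CS = ½·(236.5 − 141.25)·190.5 = 145161/16; PS = (141.25·190.5 − 46·190.5 − ½·0.5·190.5²) = 145161/16; TS = 18145.125.
CS = ½·(236.5 − 173)·127 = 4032.25; PS = (173·127 − 46·127 − ½·0.5·127²) = 12096.75; TS = 16129.
DWL = 18145.125 − 16129 = 2016.125.

DWL = 2016.125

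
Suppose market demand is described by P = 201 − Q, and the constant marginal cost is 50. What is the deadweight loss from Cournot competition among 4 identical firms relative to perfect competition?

Perfect competition: P = MC = 50, so 201 − Q = 50 and Q = 151.
Cournot with 4 identical firms: the symmetric best-response condition is 201 − 5q = 50. Each firm produces q = 30.2, total output Q = 120.8, price P = 80.2.
DWL is the triangle between Q = 120.8 and Q = 151: ½·(151 − 120.8)·(80.2 − 50) = 456.02.

DWL = 456.02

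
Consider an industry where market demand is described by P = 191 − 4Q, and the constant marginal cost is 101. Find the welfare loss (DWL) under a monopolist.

DWL = 253.125

Under competition P = MC = 101, so Q = (191 − 101)/4 = 22.5.
The monopolist equates marginal revenue to marginal cost: 191 − 8Q = 101, so Q = 11.25. From demand, P = 146.
DWL is the triangle between Q = 11.25 and Q = 22.5: ½·(22.5 − 11.25)·(146 − 101) = 253.125.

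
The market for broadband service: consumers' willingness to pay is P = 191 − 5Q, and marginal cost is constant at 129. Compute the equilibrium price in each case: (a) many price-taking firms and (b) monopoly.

Competition: P = 129; Monopoly: P = 160

Perfect competition: P = MC = 129, so 191 − 5Q = 129 and Q = 12.4.
Monopoly sets MR = MC: 191 − 10Q = 129 ⇒ Q = 6.2, P = 191 − 5·6.2 = 160.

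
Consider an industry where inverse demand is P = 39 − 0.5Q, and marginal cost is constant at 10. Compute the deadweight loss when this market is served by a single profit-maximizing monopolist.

DWL = 210.25

Competitive firms price at marginal cost: P = 10, giving Q = 58.
Monopoly sets MR = MC: 39 − Q = 10 ⇒ Q = 29, P = 39 − 0.5·29 = 24.5.
DWL is the triangle between Q = 29 and Q = 58: ½·(58 − 29)·(24.5 − 10) = 210.25.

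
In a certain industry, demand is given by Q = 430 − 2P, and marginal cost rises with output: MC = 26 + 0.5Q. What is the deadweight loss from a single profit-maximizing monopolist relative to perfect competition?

Inverting demand: P = 215 − 0.5Q.
Under competition P = MC: 215 − 0.5Q = 26 + 0.5Q ⇒ Q = 189, P = 120.5.
Monopoly sets MR = MC: 215 − Q = 26 + 0.5Q ⇒ Q = 126, P = 215 − 0.5·126 = 152.
CS = ½·(215 − 120.5)·189 = 8930.25; PS = (120.5·189 − 26·189 − ½·0.5·189²) = 8930.25; TS = 17860.5.
CS = ½·(215 − 152)·126 = 3969; PS = (152·126 − 26·126 − ½·0.5·126²) = 11907; TS = 15876.
DWL = 17860.5 − 15876 = 1984.5.

DWL = 1984.5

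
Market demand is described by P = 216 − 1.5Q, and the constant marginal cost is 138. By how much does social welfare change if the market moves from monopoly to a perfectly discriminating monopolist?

TS rises by 507

The monopolist equates marginal revenue to marginal cost: 216 − 3Q = 138, so Q = 26. From demand, P = 177.
CS = ½·(216 − 177)·26 = 507; PS = (177 − 138)·26 = 1014; TS = 1521.
A perfectly discriminating monopolist sells every unit with P(Q) ≥ MC(Q), so output equals the competitive quantity Q = 52. Each buyer pays their reservation price, so CS = 0 and the firm captures all surplus.
TS = 2028 (equal to competitive TS).
Change in social welfare: 2028 − 1521 = 507.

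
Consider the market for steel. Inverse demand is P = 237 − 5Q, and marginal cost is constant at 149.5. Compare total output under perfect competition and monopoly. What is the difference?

Competitive firms price at marginal cost: P = 149.5, giving Q = 17.5.
A monopolist chooses Q where MR = MC. MR = 237 − 10Q; setting this equal to 149.5 gives Q = 8.75 and P = 193.25.
Change in total output: 8.75 − 17.5 = −8.75.

Q falls by 8.75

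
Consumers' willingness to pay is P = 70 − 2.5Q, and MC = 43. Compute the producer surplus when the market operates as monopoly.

PS = 72.9

Monopoly sets MR = MC: 70 − 5Q = 43 ⇒ Q = 5.4, P = 70 − 2.5·5.4 = 56.5.
PS = (56.5 − 43)·5.4 = 72.9.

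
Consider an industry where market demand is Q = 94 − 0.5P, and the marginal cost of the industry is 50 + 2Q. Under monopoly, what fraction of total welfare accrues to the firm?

PS/TS = 0.75

Inverting demand: P = 188 − 2Q.
The monopolist equates marginal revenue to marginal cost: 188 − 4Q = 50 + 2Q, so Q = 23. From demand, P = 142.
CS = ½·(188 − 142)·23 = 529.
PS = P·Q − VC(Q) = 142·23 − (50·23 + ½·2·23²) = 1587.
Share captured = PS/TS = 1587/2116 = 0.75.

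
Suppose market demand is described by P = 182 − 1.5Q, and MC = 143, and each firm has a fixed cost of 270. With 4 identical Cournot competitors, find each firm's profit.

With 4 symmetric Cournot firms, each firm's FOC gives 182 − 7.5q = 143, so q = 5.2, Q = 4·5.2 = 20.8, and P = 150.8.
Each firm's profit = (150.8 − 143)·5.2 − 270 = −229.44.

π_i = −229.44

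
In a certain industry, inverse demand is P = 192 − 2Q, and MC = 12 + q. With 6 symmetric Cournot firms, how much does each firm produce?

In a 6-firm Cournot equilibrium, symmetry and the first-order condition give q = (192 − 12)/(15) = 12. So Q = 72 and P = 48.

q_i = 12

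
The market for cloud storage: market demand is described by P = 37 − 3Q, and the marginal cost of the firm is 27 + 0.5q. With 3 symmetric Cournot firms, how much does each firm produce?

q_i = 0.8

With 3 symmetric Cournot firms, each firm's FOC gives 37 − 12q = 27 + 0.5q, so q = 0.8, Q = 3·0.8 = 2.4, and P = 29.8.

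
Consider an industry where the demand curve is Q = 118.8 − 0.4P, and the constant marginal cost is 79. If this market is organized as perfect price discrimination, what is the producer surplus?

PS = 9504.8

Inverting demand: P = 297 − 2.5Q.
With perfect price discrimination, output is the efficient level Q = 87.2 (where demand meets MC), but every buyer pays their willingness to pay: CS = 0 and PS = total surplus.
PS = ½·(297 − 79)·87.2 = 9504.8.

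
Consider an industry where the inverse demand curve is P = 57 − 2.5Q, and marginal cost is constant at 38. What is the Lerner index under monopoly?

Lerner index = 0.2

The monopolist equates marginal revenue to marginal cost: 57 − 5Q = 38, so Q = 3.8. From demand, P = 47.5.
Lerner index = (P − MC)/P = (47.5 − 38)/47.5 = 0.2.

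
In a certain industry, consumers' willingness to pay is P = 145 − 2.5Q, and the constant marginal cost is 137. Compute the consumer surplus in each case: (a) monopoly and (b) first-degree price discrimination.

Monopoly: CS = 3.2; Perfect PD: CS = 0

Monopoly sets MR = MC: 145 − 5Q = 137 ⇒ Q = 1.6, P = 145 − 2.5·1.6 = 141.
CS = ½·(145 − 141)·1.6 = 3.2.
Under first-degree price discrimination the firm charges each unit its demand price and produces up to where P = MC, i.e. Q = 3.2. Consumer surplus is zero; producer surplus equals total surplus.
CS = 0.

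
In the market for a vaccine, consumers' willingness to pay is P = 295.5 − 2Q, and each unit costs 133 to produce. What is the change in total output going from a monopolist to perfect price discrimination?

Total output rises by 40.625

A monopolist chooses Q where MR = MC. MR = 295.5 − 4Q; setting this equal to 133 gives Q = 40.625 and P = 214.25.
A perfectly discriminating monopolist sells every unit with P(Q) ≥ MC(Q), so output equals the competitive quantity Q = 81.25. Each buyer pays their reservation price, so CS = 0 and the firm captures all surplus.
Change in total output: 81.25 − 40.625 = 40.625.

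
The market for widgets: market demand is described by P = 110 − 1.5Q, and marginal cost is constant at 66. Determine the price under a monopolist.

Monopoly sets MR = MC: 110 − 3Q = 66 ⇒ Q = 44/3, P = 110 − 1.5·44/3 = 88.

P = 88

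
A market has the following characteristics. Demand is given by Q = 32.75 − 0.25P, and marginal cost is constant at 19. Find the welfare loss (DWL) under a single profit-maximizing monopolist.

Inverting demand: P = 131 − 4Q.
Perfect competition: P = MC = 19, so 131 − 4Q = 19 and Q = 28.
A monopolist chooses Q where MR = MC. MR = 131 − 8Q; setting this equal to 19 gives Q = 14 and P = 75.
DWL is the triangle between Q = 14 and Q = 28: ½·(28 − 14)·(75 − 19) = 392.

DWL = 392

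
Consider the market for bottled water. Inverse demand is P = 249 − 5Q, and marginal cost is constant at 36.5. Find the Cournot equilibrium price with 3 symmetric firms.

Cournot with 3 identical firms: the symmetric best-response condition is 249 − 20q = 36.5. Each firm produces q = 10.625, total output Q = 31.875, price P = 89.625.

P = 89.625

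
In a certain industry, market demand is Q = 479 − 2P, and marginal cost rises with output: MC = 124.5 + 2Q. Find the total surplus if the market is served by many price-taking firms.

Inverting demand: P = 239.5 − 0.5Q.
Under competition P = MC: 239.5 − 0.5Q = 124.5 + 2Q ⇒ Q = 46, P = 216.5.
CS = ½·(239.5 − 216.5)·46 = 529; PS = (216.5·46 − 124.5·46 − ½·2·46²) = 2116; TS = 2645.

TS = 2645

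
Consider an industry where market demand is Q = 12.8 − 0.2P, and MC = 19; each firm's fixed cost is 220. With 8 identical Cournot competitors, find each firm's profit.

π_i = −215

Inverting demand: P = 64 − 5Q.
In a 8-firm Cournot equilibrium, symmetry and the first-order condition give q = (64 − 19)/(45) = 1. So Q = 8 and P = 24.
Each firm's profit = (24 − 19)·1 − 220 = −215.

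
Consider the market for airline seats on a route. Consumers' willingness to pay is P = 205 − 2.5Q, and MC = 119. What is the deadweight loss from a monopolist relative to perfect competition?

Perfect competition: P = MC = 119, so 205 − 2.5Q = 119 and Q = 34.4.
Monopoly sets MR = MC: 205 − 5Q = 119 ⇒ Q = 17.2, P = 205 − 2.5·17.2 = 162.
DWL is the triangle between Q = 17.2 and Q = 34.4: ½·(34.4 − 17.2)·(162 − 119) = 369.8.

DWL = 369.8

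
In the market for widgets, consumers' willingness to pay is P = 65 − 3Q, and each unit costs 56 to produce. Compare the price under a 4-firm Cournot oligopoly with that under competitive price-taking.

Cournot: P = 57.8; Competition: P = 56

With 4 symmetric Cournot firms, each firm's FOC gives 65 − 15q = 56, so q = 0.6, Q = 4·0.6 = 2.4, and P = 57.8.
Under competition P = MC = 56, so Q = (65 − 56)/3 = 3.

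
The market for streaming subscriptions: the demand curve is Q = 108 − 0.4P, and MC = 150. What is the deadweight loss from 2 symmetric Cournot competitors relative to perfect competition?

DWL = 320

Inverting demand: P = 270 − 2.5Q.
Perfect competition: P = MC = 150, so 270 − 2.5Q = 150 and Q = 48.
Cournot with 2 identical firms: the symmetric best-response condition is 270 − 7.5q = 150. Each firm produces q = 16, total output Q = 32, price P = 190.
DWL is the triangle between Q = 32 and Q = 48: ½·(48 − 32)·(190 − 150) = 320.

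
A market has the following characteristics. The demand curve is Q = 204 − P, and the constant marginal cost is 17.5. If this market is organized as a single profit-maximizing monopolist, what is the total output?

Inverting demand: P = 204 − Q.
Monopoly sets MR = MC: 204 − 2Q = 17.5 ⇒ Q = 93.25, P = 204 − 93.25 = 110.75.

Q = 93.25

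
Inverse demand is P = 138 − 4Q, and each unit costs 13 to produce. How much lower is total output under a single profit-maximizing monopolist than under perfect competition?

Competitive firms price at marginal cost: P = 13, giving Q = 31.25.
Monopoly sets MR = MC: 138 − 8Q = 13 ⇒ Q = 15.625, P = 138 − 4·15.625 = 75.5.
Change in total output: 15.625 − 31.25 = −15.625.

Total output falls by 15.625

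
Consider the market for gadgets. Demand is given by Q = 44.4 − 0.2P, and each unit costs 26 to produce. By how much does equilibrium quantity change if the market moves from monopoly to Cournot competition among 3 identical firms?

Q rises by 9.8

Inverting demand: P = 222 − 5Q.
A monopolist chooses Q where MR = MC. MR = 222 − 10Q; setting this equal to 26 gives Q = 19.6 and P = 124.
Cournot with 3 identical firms: the symmetric best-response condition is 222 − 20q = 26. Each firm produces q = 9.8, total output Q = 29.4, price P = 75.
Change in equilibrium quantity: 29.4 − 19.6 = 9.8.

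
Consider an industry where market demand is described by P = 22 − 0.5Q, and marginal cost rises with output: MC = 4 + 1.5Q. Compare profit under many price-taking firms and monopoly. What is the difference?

Profit rises by 4.05

Under competition P = MC: 22 − 0.5Q = 4 + 1.5Q ⇒ Q = 9, P = 17.5.
Profit = 17.5·9 − (4·9 + ½·1.5·9²) = 60.75.
The monopolist equates marginal revenue to marginal cost: 22 − Q = 4 + 1.5Q, so Q = 7.2. From demand, P = 18.4.
Profit = 18.4·7.2 − (4·7.2 + ½·1.5·7.2²) = 64.8.
Change in profit: 64.8 − 60.75 = 4.05.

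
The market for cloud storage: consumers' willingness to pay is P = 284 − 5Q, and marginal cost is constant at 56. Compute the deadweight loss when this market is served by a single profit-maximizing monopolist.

Perfect competition: P = MC = 56, so 284 − 5Q = 56 and Q = 45.6.
A monopolist chooses Q where MR = MC. MR = 284 − 10Q; setting this equal to 56 gives Q = 22.8 and P = 170.
DWL is the triangle between Q = 22.8 and Q = 45.6: ½·(45.6 − 22.8)·(170 − 56) = 1299.6.

DWL = 1299.6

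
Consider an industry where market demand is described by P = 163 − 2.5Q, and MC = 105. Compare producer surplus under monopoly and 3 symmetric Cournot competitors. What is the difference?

Producer surplus falls by 84.1

The monopolist equates marginal revenue to marginal cost: 163 − 5Q = 105, so Q = 11.6. From demand, P = 134.
PS = (134 − 105)·11.6 = 336.4.
In a 3-firm Cournot equilibrium, symmetry and the first-order condition give q = (163 − 105)/(10) = 5.8. So Q = 17.4 and P = 119.5.
PS = (119.5 − 105)·17.4 = 252.3.
Change in producer surplus: 252.3 − 336.4 = −84.1.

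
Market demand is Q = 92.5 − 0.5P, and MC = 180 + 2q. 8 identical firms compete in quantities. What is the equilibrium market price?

Inverting demand: P = 185 − 2Q.
With 8 symmetric Cournot firms, each firm's FOC gives 185 − 18q = 180 + 2q, so q = 0.25, Q = 8·0.25 = 2, and P = 181.

P = 181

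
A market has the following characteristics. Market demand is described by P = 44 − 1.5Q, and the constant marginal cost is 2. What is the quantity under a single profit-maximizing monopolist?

Monopoly sets MR = MC: 44 − 3Q = 2 ⇒ Q = 14, P = 44 − 1.5·14 = 23.

Q = 14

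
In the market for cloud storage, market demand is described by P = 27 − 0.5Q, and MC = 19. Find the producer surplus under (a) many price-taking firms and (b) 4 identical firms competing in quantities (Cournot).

Competition: PS = 0; Cournot: PS = 20.48

Competitive firms price at marginal cost: P = 19, giving Q = 16.
PS = (19 − 19)·16 = 0.
Cournot with 4 identical firms: the symmetric best-response condition is 27 − 2.5q = 19. Each firm produces q = 3.2, total output Q = 12.8, price P = 20.6.
PS = (20.6 − 19)·12.8 = 20.48.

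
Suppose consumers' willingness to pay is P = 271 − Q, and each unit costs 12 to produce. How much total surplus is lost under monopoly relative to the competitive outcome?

DWL = 8385.125

Competitive firms price at marginal cost: P = 12, giving Q = 259.
Monopoly sets MR = MC: 271 − 2Q = 12 ⇒ Q = 129.5, P = 271 − 129.5 = 141.5.
DWL is the triangle between Q = 129.5 and Q = 259: ½·(259 − 129.5)·(141.5 − 12) = 8385.125.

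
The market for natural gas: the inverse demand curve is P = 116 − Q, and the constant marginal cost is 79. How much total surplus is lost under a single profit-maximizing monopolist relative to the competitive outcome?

DWL = 171.125

Perfect competition: P = MC = 79, so 116 − Q = 79 and Q = 37.
The monopolist equates marginal revenue to marginal cost: 116 − 2Q = 79, so Q = 18.5. From demand, P = 97.5.
DWL is the triangle between Q = 18.5 and Q = 37: ½·(37 − 18.5)·(97.5 − 79) = 171.125.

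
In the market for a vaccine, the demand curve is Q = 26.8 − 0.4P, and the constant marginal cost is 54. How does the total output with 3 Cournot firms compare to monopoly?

Inverting demand: P = 67 − 2.5Q.
In a 3-firm Cournot equilibrium, symmetry and the first-order condition give q = (67 − 54)/(10) = 1.3. So Q = 3.9 and P = 57.25.
The monopolist equates marginal revenue to marginal cost: 67 − 5Q = 54, so Q = 2.6. From demand, P = 60.5.

Cournot: Q = 3.9; Monopoly: Q = 2.6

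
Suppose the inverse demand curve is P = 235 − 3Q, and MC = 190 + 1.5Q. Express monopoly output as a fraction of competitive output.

The monopolist equates marginal revenue to marginal cost: 235 − 6Q = 190 + 1.5Q, so Q = 6. From demand, P = 217.
Under competition P = MC: 235 − 3Q = 190 + 1.5Q ⇒ Q = 10, P = 205.
Ratio Q_m/Q_c = 6/10 = 0.6.

Q_m/Q_c = 0.6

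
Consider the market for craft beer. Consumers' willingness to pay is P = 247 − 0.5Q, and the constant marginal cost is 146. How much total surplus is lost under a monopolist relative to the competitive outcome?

Competitive firms price at marginal cost: P = 146, giving Q = 202.
A monopolist chooses Q where MR = MC. MR = 247 − Q; setting this equal to 146 gives Q = 101 and P = 196.5.
DWL is the triangle between Q = 101 and Q = 202: ½·(202 − 101)·(196.5 − 146) = 2550.25.

DWL = 2550.25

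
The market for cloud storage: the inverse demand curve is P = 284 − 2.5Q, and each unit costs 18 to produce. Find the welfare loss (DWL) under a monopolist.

Perfect competition: P = MC = 18, so 284 − 2.5Q = 18 and Q = 106.4.
A monopolist chooses Q where MR = MC. MR = 284 − 5Q; setting this equal to 18 gives Q = 53.2 and P = 151.
DWL is the triangle between Q = 53.2 and Q = 106.4: ½·(106.4 − 53.2)·(151 − 18) = 3537.8.

DWL = 3537.8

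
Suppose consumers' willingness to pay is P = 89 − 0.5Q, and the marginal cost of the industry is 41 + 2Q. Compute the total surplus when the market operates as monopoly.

TS = 448

The monopolist equates marginal revenue to marginal cost: 89 − Q = 41 + 2Q, so Q = 16. From demand, P = 81.
CS = ½·(89 − 81)·16 = 64; PS = (81·16 − 41·16 − ½·2·16²) = 384; TS = 448.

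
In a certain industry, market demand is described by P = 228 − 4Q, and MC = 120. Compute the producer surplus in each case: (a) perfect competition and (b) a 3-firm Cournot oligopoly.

Perfect competition: P = MC = 120, so 228 − 4Q = 120 and Q = 27.
PS = (120 − 120)·27 = 0.
In a 3-firm Cournot equilibrium, symmetry and the first-order condition give q = (228 − 120)/(16) = 6.75. So Q = 20.25 and P = 147.
PS = (147 − 120)·20.25 = 546.75.

Competition: PS = 0; Cournot: PS = 546.75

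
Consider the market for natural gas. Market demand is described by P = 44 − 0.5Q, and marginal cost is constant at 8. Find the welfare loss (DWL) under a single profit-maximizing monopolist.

DWL = 324

Perfect competition: P = MC = 8, so 44 − 0.5Q = 8 and Q = 72.
Monopoly sets MR = MC: 44 − Q = 8 ⇒ Q = 36, P = 44 − 0.5·36 = 26.
DWL is the triangle between Q = 36 and Q = 72: ½·(72 − 36)·(26 − 8) = 324.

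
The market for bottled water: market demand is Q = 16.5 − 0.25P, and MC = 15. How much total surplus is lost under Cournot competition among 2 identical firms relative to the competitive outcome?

Inverting demand: P = 66 − 4Q.
Under competition P = MC = 15, so Q = (66 − 15)/4 = 12.75.
With 2 symmetric Cournot firms, each firm's FOC gives 66 − 12q = 15, so q = 4.25, Q = 2·4.25 = 8.5, and P = 32.
DWL is the triangle between Q = 8.5 and Q = 12.75: ½·(12.75 − 8.5)·(32 − 15) = 36.125.

DWL = 36.125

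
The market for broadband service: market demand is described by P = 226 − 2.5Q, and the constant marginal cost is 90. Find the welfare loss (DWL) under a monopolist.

DWL = 924.8

Perfect competition: P = MC = 90, so 226 − 2.5Q = 90 and Q = 54.4.
Monopoly sets MR = MC: 226 − 5Q = 90 ⇒ Q = 27.2, P = 226 − 2.5·27.2 = 158.
DWL is the triangle between Q = 27.2 and Q = 54.4: ½·(54.4 − 27.2)·(158 − 90) = 924.8.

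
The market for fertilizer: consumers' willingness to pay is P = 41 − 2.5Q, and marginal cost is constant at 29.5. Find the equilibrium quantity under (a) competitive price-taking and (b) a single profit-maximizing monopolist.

Perfect competition: P = MC = 29.5, so 41 − 2.5Q = 29.5 and Q = 4.6.
The monopolist equates marginal revenue to marginal cost: 41 − 5Q = 29.5, so Q = 2.3. From demand, P = 35.25.

Competition: Q = 4.6; Monopoly: Q = 2.3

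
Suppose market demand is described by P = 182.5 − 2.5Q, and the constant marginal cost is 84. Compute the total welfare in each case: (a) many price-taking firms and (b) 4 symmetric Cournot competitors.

Competition: TS = 1940.45; Cournot: TS = 1862.832

Under competition P = MC = 84, so Q = (182.5 − 84)/2.5 = 39.4.
CS = ½·(182.5 − 84)·39.4 = 1940.45; PS = (84 − 84)·39.4 = 0; TS = 1940.45.
Cournot with 4 identical firms: the symmetric best-response condition is 182.5 − 12.5q = 84. Each firm produces q = 7.88, total output Q = 31.52, price P = 103.7.
CS = ½·(182.5 − 103.7)·31.52 = 1241.888; PS = (103.7 − 84)·31.52 = 620.944; TS = 1862.832.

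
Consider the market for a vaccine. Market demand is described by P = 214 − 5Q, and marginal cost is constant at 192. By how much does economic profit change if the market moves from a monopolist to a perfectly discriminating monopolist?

π rises by 24.2

Monopoly sets MR = MC: 214 − 10Q = 192 ⇒ Q = 2.2, P = 214 − 5·2.2 = 203.
Profit = (203 − 192)·2.2 = 24.2.
A perfectly discriminating monopolist sells every unit with P(Q) ≥ MC(Q), so output equals the competitive quantity Q = 4.4. Each buyer pays their reservation price, so CS = 0 and the firm captures all surplus.
PS equals the full surplus area, 48.4. Profit = 48.4 = 48.4.
Change in economic profit: 48.4 − 24.2 = 24.2.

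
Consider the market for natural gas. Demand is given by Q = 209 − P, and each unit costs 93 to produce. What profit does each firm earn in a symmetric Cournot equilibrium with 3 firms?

π_i = 841

Inverting demand: P = 209 − Q.
In a 3-firm Cournot equilibrium, symmetry and the first-order condition give q = (209 − 93)/(4) = 29. So Q = 87 and P = 122.
Each firm's profit = (122 − 93)·29 = 841.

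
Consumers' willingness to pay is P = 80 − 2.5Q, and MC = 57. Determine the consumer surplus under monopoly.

The monopolist equates marginal revenue to marginal cost: 80 − 5Q = 57, so Q = 4.6. From demand, P = 68.5.
CS = ½·(80 − 68.5)·4.6 = 26.45.

CS = 26.45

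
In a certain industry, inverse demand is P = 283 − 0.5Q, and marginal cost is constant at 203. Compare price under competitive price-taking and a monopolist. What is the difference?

Competitive firms price at marginal cost: P = 203, giving Q = 160.
A monopolist chooses Q where MR = MC. MR = 283 − Q; setting this equal to 203 gives Q = 80 and P = 243.
Change in price: 243 − 203 = 40.

P rises by 40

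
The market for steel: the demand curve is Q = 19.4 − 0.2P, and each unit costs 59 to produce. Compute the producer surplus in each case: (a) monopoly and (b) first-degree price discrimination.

Inverting demand: P = 97 − 5Q.
The monopolist equates marginal revenue to marginal cost: 97 − 10Q = 59, so Q = 3.8. From demand, P = 78.
PS = (78 − 59)·3.8 = 72.2.
With perfect price discrimination, output is the efficient level Q = 7.6 (where demand meets MC), but every buyer pays their willingness to pay: CS = 0 and PS = total surplus.
PS = ½·(97 − 59)·7.6 = 144.4.

Monopoly: PS = 72.2; Perfect PD: PS = 144.4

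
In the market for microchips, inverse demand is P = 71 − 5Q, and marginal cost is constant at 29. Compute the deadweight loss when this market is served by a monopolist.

Under competition P = MC = 29, so Q = (71 − 29)/5 = 8.4.
The monopolist equates marginal revenue to marginal cost: 71 − 10Q = 29, so Q = 4.2. From demand, P = 50.
DWL is the triangle between Q = 4.2 and Q = 8.4: ½·(8.4 − 4.2)·(50 − 29) = 44.1.

DWL = 44.1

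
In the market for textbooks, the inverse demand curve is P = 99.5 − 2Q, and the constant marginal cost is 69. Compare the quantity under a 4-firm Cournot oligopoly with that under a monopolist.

In a 4-firm Cournot equilibrium, symmetry and the first-order condition give q = (99.5 − 69)/(10) = 3.05. So Q = 12.2 and P = 75.1.
Monopoly sets MR = MC: 99.5 − 4Q = 69 ⇒ Q = 7.625, P = 99.5 − 2·7.625 = 84.25.

Cournot: Q = 12.2; Monopoly: Q = 7.625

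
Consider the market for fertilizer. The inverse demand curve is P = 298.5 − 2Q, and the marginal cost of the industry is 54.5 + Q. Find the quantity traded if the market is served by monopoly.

Q = 48.8

A monopolist chooses Q where MR = MC. MR = 298.5 − 4Q; setting this equal to 54.5 + Q gives Q = 48.8 and P = 200.9.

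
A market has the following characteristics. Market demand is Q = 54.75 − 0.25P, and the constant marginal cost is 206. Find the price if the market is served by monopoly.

P = 212.5

Inverting demand: P = 219 − 4Q.
A monopolist chooses Q where MR = MC. MR = 219 − 8Q; setting this equal to 206 gives Q = 1.625 and P = 212.5.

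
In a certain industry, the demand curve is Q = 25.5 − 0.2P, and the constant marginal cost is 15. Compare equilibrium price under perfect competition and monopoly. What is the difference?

Equilibrium price rises by 56.25

Inverting demand: P = 127.5 − 5Q.
Perfect competition: P = MC = 15, so 127.5 − 5Q = 15 and Q = 22.5.
Monopoly sets MR = MC: 127.5 − 10Q = 15 ⇒ Q = 11.25, P = 127.5 − 5·11.25 = 71.25.
Change in equilibrium price: 71.25 − 15 = 56.25.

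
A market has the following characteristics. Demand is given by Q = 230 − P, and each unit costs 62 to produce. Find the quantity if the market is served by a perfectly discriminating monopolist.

Inverting demand: P = 230 − Q.
With perfect price discrimination, output is the efficient level Q = 168 (where demand meets MC), but every buyer pays their willingness to pay: CS = 0 and PS = total surplus.

Q = 168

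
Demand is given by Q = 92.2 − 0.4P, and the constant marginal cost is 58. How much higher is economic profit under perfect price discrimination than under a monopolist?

Inverting demand: P = 230.5 − 2.5Q.
A monopolist chooses Q where MR = MC. MR = 230.5 − 5Q; setting this equal to 58 gives Q = 34.5 and P = 144.25.
Profit = (144.25 − 58)·34.5 = 2975.625.
With perfect price discrimination, output is the efficient level Q = 69 (where demand meets MC), but every buyer pays their willingness to pay: CS = 0 and PS = total surplus.
PS equals the full surplus area, 5951.25. Profit = 5951.25 = 5951.25.
Change in economic profit: 5951.25 − 2975.625 = 2975.625.

π rises by 2975.625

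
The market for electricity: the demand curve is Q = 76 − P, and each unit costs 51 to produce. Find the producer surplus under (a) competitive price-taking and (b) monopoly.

Competition: PS = 0; Monopoly: PS = 156.25

Inverting demand: P = 76 − Q.
Perfect competition: P = MC = 51, so 76 − Q = 51 and Q = 25.
PS = (51 − 51)·25 = 0.
The monopolist equates marginal revenue to marginal cost: 76 − 2Q = 51, so Q = 12.5. From demand, P = 63.5.
PS = (63.5 − 51)·12.5 = 156.25.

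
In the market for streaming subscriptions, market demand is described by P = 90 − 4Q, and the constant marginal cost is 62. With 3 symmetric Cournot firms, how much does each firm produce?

Cournot with 3 identical firms: the symmetric best-response condition is 90 − 16q = 62. Each firm produces q = 1.75, total output Q = 5.25, price P = 69.

q_i = 1.75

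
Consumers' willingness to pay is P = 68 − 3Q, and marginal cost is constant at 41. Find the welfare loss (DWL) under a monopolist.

Perfect competition: P = MC = 41, so 68 − 3Q = 41 and Q = 9.
A monopolist chooses Q where MR = MC. MR = 68 − 6Q; setting this equal to 41 gives Q = 4.5 and P = 54.5.
DWL is the triangle between Q = 4.5 and Q = 9: ½·(9 − 4.5)·(54.5 − 41) = 30.375.

DWL = 30.375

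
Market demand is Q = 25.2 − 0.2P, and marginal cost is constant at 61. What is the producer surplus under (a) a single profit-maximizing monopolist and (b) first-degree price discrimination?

Monopoly: PS = 211.25; Perfect PD: PS = 422.5

Inverting demand: P = 126 − 5Q.
The monopolist equates marginal revenue to marginal cost: 126 − 10Q = 61, so Q = 6.5. From demand, P = 93.5.
PS = (93.5 − 61)·6.5 = 211.25.
Under first-degree price discrimination the firm charges each unit its demand price and produces up to where P = MC, i.e. Q = 13. Consumer surplus is zero; producer surplus equals total surplus.
PS = ½·(126 − 61)·13 = 422.5.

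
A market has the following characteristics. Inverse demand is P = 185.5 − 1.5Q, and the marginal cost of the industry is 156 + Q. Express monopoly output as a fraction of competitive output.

The monopolist equates marginal revenue to marginal cost: 185.5 − 3Q = 156 + Q, so Q = 7.375. From demand, P = 2791/16.
Under competition P = MC: 185.5 − 1.5Q = 156 + Q ⇒ Q = 11.8, P = 167.8.
Ratio Q_m/Q_c = 7.375/11.8 = 0.625.

Q_m/Q_c = 0.625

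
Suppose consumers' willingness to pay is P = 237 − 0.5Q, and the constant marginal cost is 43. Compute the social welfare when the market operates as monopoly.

A monopolist chooses Q where MR = MC. MR = 237 − Q; setting this equal to 43 gives Q = 194 and P = 140.
CS = ½·(237 − 140)·194 = 9409; PS = (140 − 43)·194 = 18818; TS = 28227.

TS = 28227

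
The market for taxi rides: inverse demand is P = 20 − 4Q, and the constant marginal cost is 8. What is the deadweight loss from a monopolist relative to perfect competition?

Perfect competition: P = MC = 8, so 20 − 4Q = 8 and Q = 3.
A monopolist chooses Q where MR = MC. MR = 20 − 8Q; setting this equal to 8 gives Q = 1.5 and P = 14.
DWL is the triangle between Q = 1.5 and Q = 3: ½·(3 − 1.5)·(14 − 8) = 4.5.

DWL = 4.5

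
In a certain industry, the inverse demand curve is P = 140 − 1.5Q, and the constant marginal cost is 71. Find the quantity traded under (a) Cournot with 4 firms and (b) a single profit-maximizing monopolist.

With 4 symmetric Cournot firms, each firm's FOC gives 140 − 7.5q = 71, so q = 9.2, Q = 4·9.2 = 36.8, and P = 84.8.
The monopolist equates marginal revenue to marginal cost: 140 − 3Q = 71, so Q = 23. From demand, P = 105.5.

Cournot: Q = 36.8; Monopoly: Q = 23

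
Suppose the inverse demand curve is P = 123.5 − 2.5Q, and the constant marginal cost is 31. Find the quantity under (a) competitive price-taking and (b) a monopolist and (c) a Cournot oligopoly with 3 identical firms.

Perfect competition: P = MC = 31, so 123.5 − 2.5Q = 31 and Q = 37.
Monopoly sets MR = MC: 123.5 − 5Q = 31 ⇒ Q = 18.5, P = 123.5 − 2.5·18.5 = 77.25.
With 3 symmetric Cournot firms, each firm's FOC gives 123.5 − 10q = 31, so q = 9.25, Q = 3·9.25 = 27.75, and P = 54.125.

Competition: Q = 37; Monopoly: Q = 18.5; Cournot: Q = 27.75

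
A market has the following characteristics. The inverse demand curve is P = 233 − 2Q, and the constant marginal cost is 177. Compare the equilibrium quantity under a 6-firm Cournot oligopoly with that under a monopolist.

Cournot: Q = 24; Monopoly: Q = 14

With 6 symmetric Cournot firms, each firm's FOC gives 233 − 14q = 177, so q = 4, Q = 6·4 = 24, and P = 185.
The monopolist equates marginal revenue to marginal cost: 233 − 4Q = 177, so Q = 14. From demand, P = 205.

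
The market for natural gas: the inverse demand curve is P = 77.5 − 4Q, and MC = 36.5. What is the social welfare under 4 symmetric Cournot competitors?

Cournot with 4 identical firms: the symmetric best-response condition is 77.5 − 20q = 36.5. Each firm produces q = 2.05, total output Q = 8.2, price P = 44.7.
CS = ½·(77.5 − 44.7)·8.2 = 134.48; PS = (44.7 − 36.5)·8.2 = 67.24; TS = 201.72.

TS = 201.72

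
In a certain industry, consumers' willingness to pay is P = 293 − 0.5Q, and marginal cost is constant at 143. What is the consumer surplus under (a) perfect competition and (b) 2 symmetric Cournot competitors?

Under competition P = MC = 143, so Q = (293 − 143)/0.5 = 300.
CS = ½·(293 − 143)·300 = 22500.
Cournot with 2 identical firms: the symmetric best-response condition is 293 − 1.5q = 143. Each firm produces q = 100, total output Q = 200, price P = 193.
CS = ½·(293 − 193)·200 = 10000.

Competition: CS = 22500; Cournot: CS = 10000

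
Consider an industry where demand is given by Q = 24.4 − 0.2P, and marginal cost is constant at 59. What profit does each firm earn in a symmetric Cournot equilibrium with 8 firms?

π_i = 9.8

Inverting demand: P = 122 − 5Q.
With 8 symmetric Cournot firms, each firm's FOC gives 122 − 45q = 59, so q = 1.4, Q = 8·1.4 = 11.2, and P = 66.
Each firm's profit = (66 − 59)·1.4 = 9.8.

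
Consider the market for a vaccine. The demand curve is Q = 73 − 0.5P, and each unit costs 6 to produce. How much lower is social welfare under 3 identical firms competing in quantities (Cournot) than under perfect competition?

Inverting demand: P = 146 − 2Q.
Perfect competition: P = MC = 6, so 146 − 2Q = 6 and Q = 70.
CS = ½·(146 − 6)·70 = 4900; PS = (6 − 6)·70 = 0; TS = 4900.
In a 3-firm Cournot equilibrium, symmetry and the first-order condition give q = (146 − 6)/(8) = 17.5. So Q = 52.5 and P = 41.
CS = ½·(146 − 41)·52.5 = 2756.25; PS = (41 − 6)·52.5 = 1837.5; TS = 4593.75.
Change in social welfare: 4593.75 − 4900 = −306.25.

TS falls by 306.25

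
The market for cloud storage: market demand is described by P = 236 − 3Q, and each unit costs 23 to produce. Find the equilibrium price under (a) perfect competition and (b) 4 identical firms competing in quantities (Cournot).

Competitive firms price at marginal cost: P = 23, giving Q = 71.
In a 4-firm Cournot equilibrium, symmetry and the first-order condition give q = (236 − 23)/(15) = 14.2. So Q = 56.8 and P = 65.6.

Competition: P = 23; Cournot: P = 65.6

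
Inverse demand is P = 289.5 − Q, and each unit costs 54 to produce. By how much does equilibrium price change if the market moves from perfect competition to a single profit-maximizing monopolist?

Equilibrium price rises by 117.75

Competitive firms price at marginal cost: P = 54, giving Q = 235.5.
A monopolist chooses Q where MR = MC. MR = 289.5 − 2Q; setting this equal to 54 gives Q = 117.75 and P = 171.75.
Change in equilibrium price: 171.75 − 54 = 117.75.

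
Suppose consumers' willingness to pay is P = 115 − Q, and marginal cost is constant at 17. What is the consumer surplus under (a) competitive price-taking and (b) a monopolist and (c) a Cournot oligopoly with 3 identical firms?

Competition: CS = 4802; Monopoly: CS = 1200.5; Cournot: CS = 2701.125

Under competition P = MC = 17, so Q = (115 − 17)/1 = 98.
CS = ½·(115 − 17)·98 = 4802.
The monopolist equates marginal revenue to marginal cost: 115 − 2Q = 17, so Q = 49. From demand, P = 66.
CS = ½·(115 − 66)·49 = 1200.5.
Cournot with 3 identical firms: the symmetric best-response condition is 115 − 4q = 17. Each firm produces q = 24.5, total output Q = 73.5, price P = 41.5.
CS = ½·(115 − 41.5)·73.5 = 2701.125.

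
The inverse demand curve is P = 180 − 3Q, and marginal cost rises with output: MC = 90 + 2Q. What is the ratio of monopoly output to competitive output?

Q_m/Q_c = 0.625

Monopoly sets MR = MC: 180 − 6Q = 90 + 2Q ⇒ Q = 11.25, P = 180 − 3·11.25 = 146.25.
Under competition P = MC: 180 − 3Q = 90 + 2Q ⇒ Q = 18, P = 126.
Ratio Q_m/Q_c = 11.25/18 = 0.625.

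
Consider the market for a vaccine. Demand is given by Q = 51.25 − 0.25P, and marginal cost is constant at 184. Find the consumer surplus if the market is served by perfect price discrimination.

Inverting demand: P = 205 − 4Q.
Under first-degree price discrimination the firm charges each unit its demand price and produces up to where P = MC, i.e. Q = 5.25. Consumer surplus is zero; producer surplus equals total surplus.
CS = 0.

CS = 0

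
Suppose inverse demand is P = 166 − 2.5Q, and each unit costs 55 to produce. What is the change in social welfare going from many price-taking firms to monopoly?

Perfect competition: P = MC = 55, so 166 − 2.5Q = 55 and Q = 44.4.
CS = ½·(166 − 55)·44.4 = 2464.2; PS = (55 − 55)·44.4 = 0; TS = 2464.2.
The monopolist equates marginal revenue to marginal cost: 166 − 5Q = 55, so Q = 22.2. From demand, P = 110.5.
CS = ½·(166 − 110.5)·22.2 = 616.05; PS = (110.5 − 55)·22.2 = 1232.1; TS = 1848.15.
Change in social welfare: 1848.15 − 2464.2 = −616.05.

Social welfare falls by 616.05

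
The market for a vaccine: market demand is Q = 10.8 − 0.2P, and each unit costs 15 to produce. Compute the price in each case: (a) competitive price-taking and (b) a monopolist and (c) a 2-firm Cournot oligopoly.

Competition: P = 15; Monopoly: P = 34.5; Cournot: P = 28

Inverting demand: P = 54 − 5Q.
Perfect competition: P = MC = 15, so 54 − 5Q = 15 and Q = 7.8.
The monopolist equates marginal revenue to marginal cost: 54 − 10Q = 15, so Q = 3.9. From demand, P = 34.5.
In a 2-firm Cournot equilibrium, symmetry and the first-order condition give q = (54 − 15)/(15) = 2.6. So Q = 5.2 and P = 28.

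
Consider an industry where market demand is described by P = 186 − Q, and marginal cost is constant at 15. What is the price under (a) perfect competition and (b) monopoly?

Perfect competition: P = MC = 15, so 186 − Q = 15 and Q = 171.
A monopolist chooses Q where MR = MC. MR = 186 − 2Q; setting this equal to 15 gives Q = 85.5 and P = 100.5.

Competition: P = 15; Monopoly: P = 100.5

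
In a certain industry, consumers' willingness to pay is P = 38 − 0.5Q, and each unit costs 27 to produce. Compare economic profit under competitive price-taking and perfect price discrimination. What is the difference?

Economic profit rises by 121

Under competition P = MC = 27, so Q = (38 − 27)/0.5 = 22.
Profit = (27 − 27)·22 = 0.
With perfect price discrimination, output is the efficient level Q = 22 (where demand meets MC), but every buyer pays their willingness to pay: CS = 0 and PS = total surplus.
PS equals the full surplus area, 121. Profit = 121 = 121.
Change in economic profit: 121 − 0 = 121.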